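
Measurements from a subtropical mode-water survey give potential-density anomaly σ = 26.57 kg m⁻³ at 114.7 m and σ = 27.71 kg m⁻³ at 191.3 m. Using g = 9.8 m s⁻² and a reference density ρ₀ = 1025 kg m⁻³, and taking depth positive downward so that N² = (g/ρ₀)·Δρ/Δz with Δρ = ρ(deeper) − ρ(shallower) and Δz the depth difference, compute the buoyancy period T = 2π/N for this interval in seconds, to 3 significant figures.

527 s

Δρ = 1027.71 − 1026.57 = 1.14 kg m⁻³ over Δz = 191.3 − 114.7 = 76.6 m.
N² = (9.8/1025) × (1.14/76.6) = 1.4229 × 10⁻⁴ s⁻².
N = √(1.4229 × 10⁻⁴) = 0.011929 rad s⁻¹, so T = 2π/N = 526.72 s ≈ 527 s.
N² > 0, so the interval is statically stable.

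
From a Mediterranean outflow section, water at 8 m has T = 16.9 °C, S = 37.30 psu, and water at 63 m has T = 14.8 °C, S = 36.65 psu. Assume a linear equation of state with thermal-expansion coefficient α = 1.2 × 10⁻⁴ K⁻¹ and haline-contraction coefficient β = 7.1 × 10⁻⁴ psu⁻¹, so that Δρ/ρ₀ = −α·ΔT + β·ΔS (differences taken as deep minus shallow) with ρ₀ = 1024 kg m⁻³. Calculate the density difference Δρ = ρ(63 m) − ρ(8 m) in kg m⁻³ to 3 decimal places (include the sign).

-0.215 kg m⁻³

ΔT = -2.1 K, ΔS = -0.65 psu (deep − shallow).
Δρ/ρ₀ = −(1.2 × 10⁻⁴)(-2.1) + (7.1 × 10⁻⁴)(-0.65) = -2.095 × 10⁻⁴.
Δρ = 1024 × (-2.095 × 10⁻⁴) = -0.215 kg m⁻³.
Negative Δρ: lighter below, statically unstable.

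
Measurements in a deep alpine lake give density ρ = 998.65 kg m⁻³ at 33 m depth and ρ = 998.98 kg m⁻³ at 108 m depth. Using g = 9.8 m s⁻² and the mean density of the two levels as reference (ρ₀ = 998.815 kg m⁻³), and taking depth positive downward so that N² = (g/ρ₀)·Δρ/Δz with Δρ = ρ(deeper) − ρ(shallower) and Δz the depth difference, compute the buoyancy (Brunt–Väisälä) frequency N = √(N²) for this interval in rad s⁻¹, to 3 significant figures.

Δρ = 998.98 − 998.65 = 0.33 kg m⁻³ over Δz = 108 − 33 = 75 m.
N² = (9.8/998.815) × (0.33/75) = 4.3171 × 10⁻⁵ s⁻².
N = √(4.3171 × 10⁻⁵) = 6.5705 × 10⁻³ rad s⁻¹ ≈ 6.57 × 10⁻³ rad s⁻¹.

6.57 × 10⁻³ rad s⁻¹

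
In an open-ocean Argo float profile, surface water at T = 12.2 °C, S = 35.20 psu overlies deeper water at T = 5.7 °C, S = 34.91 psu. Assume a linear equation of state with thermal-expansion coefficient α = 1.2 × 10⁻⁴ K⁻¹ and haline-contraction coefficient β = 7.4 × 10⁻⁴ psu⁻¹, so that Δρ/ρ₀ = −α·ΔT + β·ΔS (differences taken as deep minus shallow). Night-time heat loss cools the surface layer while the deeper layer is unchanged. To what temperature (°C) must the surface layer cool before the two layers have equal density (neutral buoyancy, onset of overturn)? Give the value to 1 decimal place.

Neutral buoyancy requires Δρ = 0, i.e. −α(T_deep − T_surf′) + β(S_deep − S_surf) = 0.
T_surf′ = T_deep − (β/α)·ΔS = 5.7 − (7.4 × 10⁻⁴/1.2 × 10⁻⁴)·(-0.29) = 7.488 °C.
Cooling required: 12.2 − (7.488) = 4.712 °C.

7.5 °C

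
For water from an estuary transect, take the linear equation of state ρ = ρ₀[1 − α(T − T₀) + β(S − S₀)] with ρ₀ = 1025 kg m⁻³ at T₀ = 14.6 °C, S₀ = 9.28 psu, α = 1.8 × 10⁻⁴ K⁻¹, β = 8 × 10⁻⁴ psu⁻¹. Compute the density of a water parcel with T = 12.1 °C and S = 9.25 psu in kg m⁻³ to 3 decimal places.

1025.437 kg m⁻³

T − T₀ = -2.5 K, S − S₀ = -0.03 psu.
Bracket = 1 − α·(-2.5) + β·(-0.03) = 1 + (4.26 × 10⁻⁴) = 1.0004260.
ρ = 1025 × 1.0004260 = 1025.437 kg m⁻³.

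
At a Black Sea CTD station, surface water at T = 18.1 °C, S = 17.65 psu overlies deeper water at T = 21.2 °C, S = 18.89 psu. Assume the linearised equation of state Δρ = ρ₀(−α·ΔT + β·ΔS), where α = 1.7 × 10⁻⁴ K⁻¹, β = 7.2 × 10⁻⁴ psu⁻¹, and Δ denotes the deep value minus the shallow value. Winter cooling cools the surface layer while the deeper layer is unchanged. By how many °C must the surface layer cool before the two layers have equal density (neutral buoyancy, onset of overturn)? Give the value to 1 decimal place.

2.2 °C

Neutral buoyancy requires Δρ = 0, i.e. −α(T_deep − T_surf′) + β(S_deep − S_surf) = 0.
T_surf′ = T_deep − (β/α)·ΔS = 21.2 − (7.2 × 10⁻⁴/1.7 × 10⁻⁴)·(+1.24) = 15.948 °C.
Cooling required: 18.1 − (15.948) = 2.152 °C.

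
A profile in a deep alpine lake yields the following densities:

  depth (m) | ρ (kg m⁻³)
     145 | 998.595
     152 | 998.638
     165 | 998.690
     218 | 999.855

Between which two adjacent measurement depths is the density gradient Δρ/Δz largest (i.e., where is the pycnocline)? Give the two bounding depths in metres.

Compute the density gradient over each adjacent pair:
  145–152 m: Δρ/Δz = 0.043/7 = 6.1 × 10⁻³ kg m⁻⁴
  152–165 m: Δρ/Δz = 0.052/13 = 4.0 × 10⁻³ kg m⁻⁴
  165–218 m: Δρ/Δz = 1.165/53 = 0.022 kg m⁻⁴
The largest gradient is in the 165–218 m interval — the pycnocline.

165–218 m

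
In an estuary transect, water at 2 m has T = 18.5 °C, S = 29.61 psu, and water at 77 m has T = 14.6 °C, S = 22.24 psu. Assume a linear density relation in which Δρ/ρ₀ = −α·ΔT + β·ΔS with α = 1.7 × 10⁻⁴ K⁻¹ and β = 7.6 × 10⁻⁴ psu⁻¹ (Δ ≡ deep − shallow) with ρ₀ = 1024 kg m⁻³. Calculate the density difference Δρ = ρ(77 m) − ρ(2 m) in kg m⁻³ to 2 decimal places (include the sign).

ΔT = -3.9 K, ΔS = -7.37 psu (deep − shallow).
Δρ/ρ₀ = −(1.7 × 10⁻⁴)(-3.9) + (7.6 × 10⁻⁴)(-7.37) = -4.9382 × 10⁻³.
Δρ = 1024 × (-4.9382 × 10⁻³) = -5.06 kg m⁻³.
Negative Δρ: lighter below, statically unstable.

-5.06 kg m⁻³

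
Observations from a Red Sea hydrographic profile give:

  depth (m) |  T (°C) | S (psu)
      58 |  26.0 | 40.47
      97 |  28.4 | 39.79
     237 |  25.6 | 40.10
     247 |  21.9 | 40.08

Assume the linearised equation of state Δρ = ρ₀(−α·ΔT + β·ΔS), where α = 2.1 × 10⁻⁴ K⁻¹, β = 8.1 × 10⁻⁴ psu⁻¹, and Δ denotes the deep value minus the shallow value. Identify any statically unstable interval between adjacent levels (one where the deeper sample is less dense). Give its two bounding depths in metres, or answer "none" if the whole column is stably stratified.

Evaluate Δρ/ρ₀ = −αΔT + βΔS across each adjacent pair:
  58–97 m: −αΔT+βΔS = −(2.1 × 10⁻⁴)(+2.4)+(8.1 × 10⁻⁴)(-0.68) = -1.1 × 10⁻³ → UNSTABLE
  97–237 m: −αΔT+βΔS = −(2.1 × 10⁻⁴)(-2.8)+(8.1 × 10⁻⁴)(+0.31) = 8.4 × 10⁻⁴ → stable
  237–247 m: −αΔT+βΔS = −(2.1 × 10⁻⁴)(-3.7)+(8.1 × 10⁻⁴)(-0.02) = 7.6 × 10⁻⁴ → stable
The 58–97 m interval has Δρ < 0: lighter water underlies denser water.

58–97 m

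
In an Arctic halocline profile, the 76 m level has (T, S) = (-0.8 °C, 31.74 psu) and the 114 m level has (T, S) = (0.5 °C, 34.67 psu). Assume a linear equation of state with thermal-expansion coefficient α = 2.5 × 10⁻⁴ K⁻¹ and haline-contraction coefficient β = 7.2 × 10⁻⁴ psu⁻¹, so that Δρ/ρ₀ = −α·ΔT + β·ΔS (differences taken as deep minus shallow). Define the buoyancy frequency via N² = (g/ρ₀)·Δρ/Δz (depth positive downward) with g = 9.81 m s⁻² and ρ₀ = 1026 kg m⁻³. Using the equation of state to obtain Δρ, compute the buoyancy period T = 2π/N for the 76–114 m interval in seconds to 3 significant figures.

293 s

ΔT = +1.3 K, ΔS = +2.93 psu (deep − shallow).
Δρ/ρ₀ = −αΔT + βΔS = -3.25 × 10⁻⁴ + 2.1096 × 10⁻³ = 1.7846 × 10⁻³, so Δρ ≈ 1.831 kg m⁻³.
N² = (g/ρ₀)·Δρ/Δz = g·(Δρ/ρ₀)/Δz = 9.81 × 1.7846 × 10⁻³ / 38 = 4.6071 × 10⁻⁴ s⁻².
N = √(4.6071 × 10⁻⁴) = 0.021464 rad s⁻¹ → T = 2π/N = 292.73 s ≈ 293 s.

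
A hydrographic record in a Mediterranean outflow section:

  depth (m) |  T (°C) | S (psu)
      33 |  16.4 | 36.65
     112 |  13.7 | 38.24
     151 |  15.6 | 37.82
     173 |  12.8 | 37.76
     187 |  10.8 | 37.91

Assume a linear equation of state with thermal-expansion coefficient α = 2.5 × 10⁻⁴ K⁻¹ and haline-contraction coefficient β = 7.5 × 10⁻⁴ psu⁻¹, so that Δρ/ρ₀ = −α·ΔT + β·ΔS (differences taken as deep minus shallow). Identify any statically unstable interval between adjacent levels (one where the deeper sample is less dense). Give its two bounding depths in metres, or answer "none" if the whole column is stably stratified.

112–151 m

Evaluate Δρ/ρ₀ = −αΔT + βΔS across each adjacent pair:
  33–112 m: −αΔT+βΔS = −(2.5 × 10⁻⁴)(-2.7)+(7.5 × 10⁻⁴)(+1.59) = 1.9 × 10⁻³ → stable
  112–151 m: −αΔT+βΔS = −(2.5 × 10⁻⁴)(+1.9)+(7.5 × 10⁻⁴)(-0.42) = -7.9 × 10⁻⁴ → UNSTABLE
  151–173 m: −αΔT+βΔS = −(2.5 × 10⁻⁴)(-2.8)+(7.5 × 10⁻⁴)(-0.06) = 6.5 × 10⁻⁴ → stable
  173–187 m: −αΔT+βΔS = −(2.5 × 10⁻⁴)(-2.0)+(7.5 × 10⁻⁴)(+0.15) = 6.1 × 10⁻⁴ → stable
The 112–151 m interval has Δρ < 0: lighter water underlies denser water.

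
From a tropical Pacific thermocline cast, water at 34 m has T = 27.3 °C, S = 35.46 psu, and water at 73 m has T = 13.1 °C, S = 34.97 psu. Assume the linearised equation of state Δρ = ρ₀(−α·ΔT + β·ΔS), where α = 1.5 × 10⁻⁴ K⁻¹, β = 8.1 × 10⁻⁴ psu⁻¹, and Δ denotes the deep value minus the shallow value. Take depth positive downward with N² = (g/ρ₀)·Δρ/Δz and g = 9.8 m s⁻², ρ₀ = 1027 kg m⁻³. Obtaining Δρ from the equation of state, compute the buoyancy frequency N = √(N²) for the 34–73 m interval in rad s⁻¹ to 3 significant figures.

ΔT = -14.2 K, ΔS = -0.49 psu (deep − shallow).
Δρ/ρ₀ = −αΔT + βΔS = 2.13 × 10⁻³ − 3.969 × 10⁻⁴ = 1.7331 × 10⁻³, so Δρ ≈ 1.780 kg m⁻³.
N² = (g/ρ₀)·Δρ/Δz = g·(Δρ/ρ₀)/Δz = 9.8 × 1.7331 × 10⁻³ / 39 = 4.3550 × 10⁻⁴ s⁻².
N = √(4.3550 × 10⁻⁴) = 0.020869 rad s⁻¹ ≈ 0.0209 rad s⁻¹.

0.0209 rad s⁻¹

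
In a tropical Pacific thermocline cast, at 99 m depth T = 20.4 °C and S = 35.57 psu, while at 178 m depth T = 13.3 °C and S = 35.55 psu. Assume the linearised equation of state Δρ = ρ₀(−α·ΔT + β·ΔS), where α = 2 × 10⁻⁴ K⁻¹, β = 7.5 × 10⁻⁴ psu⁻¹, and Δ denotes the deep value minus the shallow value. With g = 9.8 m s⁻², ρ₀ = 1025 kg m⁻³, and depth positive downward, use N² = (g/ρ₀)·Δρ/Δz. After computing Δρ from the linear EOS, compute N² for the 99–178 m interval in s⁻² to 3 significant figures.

ΔT = -7.1 K, ΔS = -0.02 psu (deep − shallow).
Δρ/ρ₀ = −αΔT + βΔS = 1.42 × 10⁻³ − 1.50 × 10⁻⁵ = 1.405 × 10⁻³, so Δρ ≈ 1.440 kg m⁻³.
N² = (g/ρ₀)·Δρ/Δz = g·(Δρ/ρ₀)/Δz = 9.8 × 1.405 × 10⁻³ / 79 = 1.7429 × 10⁻⁴ s⁻² ≈ 1.74 × 10⁻⁴ s⁻².

1.74 × 10⁻⁴ s⁻²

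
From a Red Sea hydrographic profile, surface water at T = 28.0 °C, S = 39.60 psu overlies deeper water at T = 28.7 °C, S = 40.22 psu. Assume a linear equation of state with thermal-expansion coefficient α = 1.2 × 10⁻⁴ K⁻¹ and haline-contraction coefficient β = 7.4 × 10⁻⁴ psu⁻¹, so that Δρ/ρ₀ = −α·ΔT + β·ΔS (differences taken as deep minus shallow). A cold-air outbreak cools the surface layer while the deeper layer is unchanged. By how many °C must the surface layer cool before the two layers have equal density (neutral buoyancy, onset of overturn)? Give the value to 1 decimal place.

Neutral buoyancy requires Δρ = 0, i.e. −α(T_deep − T_surf′) + β(S_deep − S_surf) = 0.
T_surf′ = T_deep − (β/α)·ΔS = 28.7 − (7.4 × 10⁻⁴/1.2 × 10⁻⁴)·(+0.62) = 24.877 °C.
Cooling required: 28.0 − (24.877) = 3.123 °C.

3.1 °C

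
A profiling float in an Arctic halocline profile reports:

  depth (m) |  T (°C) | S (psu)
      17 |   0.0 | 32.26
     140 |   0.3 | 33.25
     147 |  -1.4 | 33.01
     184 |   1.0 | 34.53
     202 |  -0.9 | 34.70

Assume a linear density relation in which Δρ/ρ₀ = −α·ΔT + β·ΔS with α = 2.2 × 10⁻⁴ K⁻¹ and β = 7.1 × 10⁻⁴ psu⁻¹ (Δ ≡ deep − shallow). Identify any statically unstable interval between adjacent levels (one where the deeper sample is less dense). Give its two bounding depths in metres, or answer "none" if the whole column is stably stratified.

Evaluate Δρ/ρ₀ = −αΔT + βΔS across each adjacent pair:
  17–140 m: −αΔT+βΔS = −(2.2 × 10⁻⁴)(+0.3)+(7.1 × 10⁻⁴)(+0.99) = 6.4 × 10⁻⁴ → stable
  140–147 m: −αΔT+βΔS = −(2.2 × 10⁻⁴)(-1.7)+(7.1 × 10⁻⁴)(-0.24) = 2.0 × 10⁻⁴ → stable
  147–184 m: −αΔT+βΔS = −(2.2 × 10⁻⁴)(+2.4)+(7.1 × 10⁻⁴)(+1.52) = 5.5 × 10⁻⁴ → stable
  184–202 m: −αΔT+βΔS = −(2.2 × 10⁻⁴)(-1.9)+(7.1 × 10⁻⁴)(+0.17) = 5.4 × 10⁻⁴ → stable
Every interval has Δρ > 0: the column is stably stratified throughout.

none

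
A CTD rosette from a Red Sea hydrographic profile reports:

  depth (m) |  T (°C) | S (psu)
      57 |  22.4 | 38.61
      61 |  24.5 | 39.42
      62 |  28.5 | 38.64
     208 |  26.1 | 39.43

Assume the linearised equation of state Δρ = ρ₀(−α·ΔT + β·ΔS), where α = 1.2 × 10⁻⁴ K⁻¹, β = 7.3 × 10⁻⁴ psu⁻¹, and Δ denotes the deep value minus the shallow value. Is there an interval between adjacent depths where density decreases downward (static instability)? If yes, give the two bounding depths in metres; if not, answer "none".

61–62 m

Evaluate Δρ/ρ₀ = −αΔT + βΔS across each adjacent pair:
  57–61 m: −αΔT+βΔS = −(1.2 × 10⁻⁴)(+2.1)+(7.3 × 10⁻⁴)(+0.81) = 3.4 × 10⁻⁴ → stable
  61–62 m: −αΔT+βΔS = −(1.2 × 10⁻⁴)(+4.0)+(7.3 × 10⁻⁴)(-0.78) = -1.0 × 10⁻³ → UNSTABLE
  62–208 m: −αΔT+βΔS = −(1.2 × 10⁻⁴)(-2.4)+(7.3 × 10⁻⁴)(+0.79) = 8.6 × 10⁻⁴ → stable
The 61–62 m interval has Δρ < 0: lighter water underlies denser water.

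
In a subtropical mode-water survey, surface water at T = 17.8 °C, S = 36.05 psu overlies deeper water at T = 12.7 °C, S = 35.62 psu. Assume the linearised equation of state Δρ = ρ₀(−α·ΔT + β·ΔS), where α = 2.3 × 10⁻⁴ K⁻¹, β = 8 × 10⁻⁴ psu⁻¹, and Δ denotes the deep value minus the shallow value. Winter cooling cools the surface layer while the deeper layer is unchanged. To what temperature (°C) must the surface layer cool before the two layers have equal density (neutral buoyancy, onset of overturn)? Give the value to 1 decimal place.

Neutral buoyancy requires Δρ = 0, i.e. −α(T_deep − T_surf′) + β(S_deep − S_surf) = 0.
T_surf′ = T_deep − (β/α)·ΔS = 12.7 − (8 × 10⁻⁴/2.3 × 10⁻⁴)·(-0.43) = 14.196 °C.
Cooling required: 17.8 − (14.196) = 3.604 °C.

14.2 °C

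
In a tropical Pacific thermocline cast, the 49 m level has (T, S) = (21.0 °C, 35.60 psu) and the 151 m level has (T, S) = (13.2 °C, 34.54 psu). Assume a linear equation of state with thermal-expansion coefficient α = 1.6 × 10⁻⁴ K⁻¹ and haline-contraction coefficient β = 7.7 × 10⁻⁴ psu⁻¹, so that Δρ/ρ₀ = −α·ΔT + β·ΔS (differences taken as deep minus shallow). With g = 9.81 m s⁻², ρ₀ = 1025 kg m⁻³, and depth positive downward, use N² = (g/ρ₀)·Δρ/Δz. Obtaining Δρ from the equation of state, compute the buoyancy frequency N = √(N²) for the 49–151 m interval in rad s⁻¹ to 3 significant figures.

6.44 × 10⁻³ rad s⁻¹

ΔT = -7.8 K, ΔS = -1.06 psu (deep − shallow).
Δρ/ρ₀ = −αΔT + βΔS = 1.248 × 10⁻³ − 8.162 × 10⁻⁴ = 4.318 × 10⁻⁴, so Δρ ≈ 0.4426 kg m⁻³.
N² = (g/ρ₀)·Δρ/Δz = g·(Δρ/ρ₀)/Δz = 9.81 × 4.318 × 10⁻⁴ / 102 = 4.1529 × 10⁻⁵ s⁻².
N = √(4.1529 × 10⁻⁵) = 6.4443 × 10⁻³ rad s⁻¹ ≈ 6.44 × 10⁻³ rad s⁻¹.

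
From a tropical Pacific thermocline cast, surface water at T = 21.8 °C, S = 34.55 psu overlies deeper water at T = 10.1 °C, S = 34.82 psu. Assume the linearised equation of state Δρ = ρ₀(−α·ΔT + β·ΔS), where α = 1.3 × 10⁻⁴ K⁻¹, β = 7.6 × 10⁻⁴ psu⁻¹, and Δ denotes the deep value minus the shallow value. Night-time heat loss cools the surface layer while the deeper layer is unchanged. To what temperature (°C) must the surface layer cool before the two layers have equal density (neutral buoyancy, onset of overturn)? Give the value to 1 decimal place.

8.5 °C

Neutral buoyancy requires Δρ = 0, i.e. −α(T_deep − T_surf′) + β(S_deep − S_surf) = 0.
T_surf′ = T_deep − (β/α)·ΔS = 10.1 − (7.6 × 10⁻⁴/1.3 × 10⁻⁴)·(+0.27) = 8.522 °C.
Cooling required: 21.8 − (8.522) = 13.278 °C.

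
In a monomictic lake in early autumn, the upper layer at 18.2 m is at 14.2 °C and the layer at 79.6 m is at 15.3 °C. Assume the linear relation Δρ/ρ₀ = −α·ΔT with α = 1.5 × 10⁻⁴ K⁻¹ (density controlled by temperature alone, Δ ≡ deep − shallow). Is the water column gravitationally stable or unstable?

ΔT = 15.3 − 14.2 = +1.1 K, so Δρ/ρ₀ = −αΔT = -1.65 × 10⁻⁴.
Δρ/ρ₀ < 0, so Δρ < 0: deeper water is lighter → statically unstable; the column would overturn.

unstable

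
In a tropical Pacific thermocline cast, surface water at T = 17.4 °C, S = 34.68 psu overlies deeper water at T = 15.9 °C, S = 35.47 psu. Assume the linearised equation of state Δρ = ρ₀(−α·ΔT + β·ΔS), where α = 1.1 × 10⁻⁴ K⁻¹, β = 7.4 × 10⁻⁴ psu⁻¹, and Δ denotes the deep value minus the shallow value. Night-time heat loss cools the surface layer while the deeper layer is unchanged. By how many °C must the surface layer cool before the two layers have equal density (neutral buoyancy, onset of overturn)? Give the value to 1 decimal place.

Neutral buoyancy requires Δρ = 0, i.e. −α(T_deep − T_surf′) + β(S_deep − S_surf) = 0.
T_surf′ = T_deep − (β/α)·ΔS = 15.9 − (7.4 × 10⁻⁴/1.1 × 10⁻⁴)·(+0.79) = 10.585 °C.
Cooling required: 17.4 − (10.585) = 6.815 °C.

6.8 °C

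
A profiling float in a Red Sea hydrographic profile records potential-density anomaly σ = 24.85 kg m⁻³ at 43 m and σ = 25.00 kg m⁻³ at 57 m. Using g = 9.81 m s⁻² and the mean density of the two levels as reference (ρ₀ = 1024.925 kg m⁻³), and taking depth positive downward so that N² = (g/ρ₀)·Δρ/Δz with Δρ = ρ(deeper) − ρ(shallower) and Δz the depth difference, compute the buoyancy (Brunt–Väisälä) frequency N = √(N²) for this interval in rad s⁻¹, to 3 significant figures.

Δρ = 1025.00 − 1024.85 = 0.15 kg m⁻³ over Δz = 57 − 43 = 14 m.
N² = (9.81/1024.925) × (0.15/14) = 1.0255 × 10⁻⁴ s⁻².
N = √(1.0255 × 10⁻⁴) = 0.010127 rad s⁻¹ ≈ 0.0101 rad s⁻¹.

0.0101 rad s⁻¹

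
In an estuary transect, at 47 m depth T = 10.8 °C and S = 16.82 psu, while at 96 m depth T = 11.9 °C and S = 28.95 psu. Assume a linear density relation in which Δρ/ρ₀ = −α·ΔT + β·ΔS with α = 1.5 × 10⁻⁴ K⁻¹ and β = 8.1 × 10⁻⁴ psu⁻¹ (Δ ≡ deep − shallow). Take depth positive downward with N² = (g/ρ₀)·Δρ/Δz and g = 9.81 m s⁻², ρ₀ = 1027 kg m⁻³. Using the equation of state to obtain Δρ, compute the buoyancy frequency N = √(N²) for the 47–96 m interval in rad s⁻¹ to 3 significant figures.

ΔT = +1.1 K, ΔS = +12.13 psu (deep − shallow).
Δρ/ρ₀ = −αΔT + βΔS = -1.65 × 10⁻⁴ + 9.8253 × 10⁻³ = 9.6603 × 10⁻³, so Δρ ≈ 9.921 kg m⁻³.
N² = (g/ρ₀)·Δρ/Δz = g·(Δρ/ρ₀)/Δz = 9.81 × 9.6603 × 10⁻³ / 49 = 1.9340 × 10⁻³ s⁻².
N = √(1.9340 × 10⁻³) = 0.043977 rad s⁻¹ ≈ 0.0440 rad s⁻¹.

0.0440 rad s⁻¹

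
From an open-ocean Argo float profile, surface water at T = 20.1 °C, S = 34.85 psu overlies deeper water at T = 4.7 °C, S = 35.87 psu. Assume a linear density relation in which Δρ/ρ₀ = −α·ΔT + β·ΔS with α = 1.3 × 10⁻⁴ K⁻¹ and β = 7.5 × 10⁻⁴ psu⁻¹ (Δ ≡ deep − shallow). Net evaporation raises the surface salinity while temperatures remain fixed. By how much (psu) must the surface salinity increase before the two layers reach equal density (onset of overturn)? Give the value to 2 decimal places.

Neutral buoyancy requires −α(T_deep − T_surf) + β(S_deep − S_surf′) = 0.
S_surf′ = S_deep − (α/β)·ΔT = 35.87 − (1.3 × 10⁻⁴/7.5 × 10⁻⁴)·(-15.4) = 38.5393 psu.
Increase required: 38.5393 − 34.85 = 3.6893 psu.

3.69 psu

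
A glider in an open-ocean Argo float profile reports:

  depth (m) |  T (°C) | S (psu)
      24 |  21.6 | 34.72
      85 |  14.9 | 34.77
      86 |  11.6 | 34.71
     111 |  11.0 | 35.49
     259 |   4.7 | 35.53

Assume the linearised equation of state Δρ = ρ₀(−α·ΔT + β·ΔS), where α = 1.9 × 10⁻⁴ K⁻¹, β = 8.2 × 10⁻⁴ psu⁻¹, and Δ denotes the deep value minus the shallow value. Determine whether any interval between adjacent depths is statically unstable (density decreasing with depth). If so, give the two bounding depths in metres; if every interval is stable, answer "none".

Evaluate Δρ/ρ₀ = −αΔT + βΔS across each adjacent pair:
  24–85 m: −αΔT+βΔS = −(1.9 × 10⁻⁴)(-6.7)+(8.2 × 10⁻⁴)(+0.05) = 1.3 × 10⁻³ → stable
  85–86 m: −αΔT+βΔS = −(1.9 × 10⁻⁴)(-3.3)+(8.2 × 10⁻⁴)(-0.06) = 5.8 × 10⁻⁴ → stable
  86–111 m: −αΔT+βΔS = −(1.9 × 10⁻⁴)(-0.6)+(8.2 × 10⁻⁴)(+0.78) = 7.5 × 10⁻⁴ → stable
  111–259 m: −αΔT+βΔS = −(1.9 × 10⁻⁴)(-6.3)+(8.2 × 10⁻⁴)(+0.04) = 1.2 × 10⁻³ → stable
Every interval has Δρ > 0: the column is stably stratified throughout.

none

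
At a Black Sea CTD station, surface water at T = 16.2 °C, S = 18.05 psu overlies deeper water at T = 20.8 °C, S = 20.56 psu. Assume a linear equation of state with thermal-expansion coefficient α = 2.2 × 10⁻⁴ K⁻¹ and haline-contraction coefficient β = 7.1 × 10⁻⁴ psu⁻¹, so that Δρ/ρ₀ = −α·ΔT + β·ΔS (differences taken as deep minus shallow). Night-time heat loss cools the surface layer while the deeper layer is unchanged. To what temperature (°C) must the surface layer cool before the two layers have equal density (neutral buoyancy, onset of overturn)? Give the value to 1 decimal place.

Neutral buoyancy requires Δρ = 0, i.e. −α(T_deep − T_surf′) + β(S_deep − S_surf) = 0.
T_surf′ = T_deep − (β/α)·ΔS = 20.8 − (7.1 × 10⁻⁴/2.2 × 10⁻⁴)·(+2.51) = 12.700 °C.
Cooling required: 16.2 − (12.700) = 3.500 °C.

12.7 °C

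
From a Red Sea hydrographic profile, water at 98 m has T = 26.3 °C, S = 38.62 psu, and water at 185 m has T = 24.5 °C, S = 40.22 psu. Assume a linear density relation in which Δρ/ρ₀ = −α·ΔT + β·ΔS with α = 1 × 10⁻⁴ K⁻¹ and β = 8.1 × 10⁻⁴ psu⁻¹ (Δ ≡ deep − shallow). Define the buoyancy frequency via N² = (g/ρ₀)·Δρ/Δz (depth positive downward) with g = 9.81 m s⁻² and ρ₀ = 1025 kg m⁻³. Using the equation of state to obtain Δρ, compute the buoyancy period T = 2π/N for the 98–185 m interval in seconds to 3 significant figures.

487 s

ΔT = -1.8 K, ΔS = +1.60 psu (deep − shallow).
Δρ/ρ₀ = −αΔT + βΔS = 1.80 × 10⁻⁴ + 1.296 × 10⁻³ = 1.476 × 10⁻³, so Δρ ≈ 1.513 kg m⁻³.
N² = (g/ρ₀)·Δρ/Δz = g·(Δρ/ρ₀)/Δz = 9.81 × 1.476 × 10⁻³ / 87 = 1.6643 × 10⁻⁴ s⁻².
N = √(1.6643 × 10⁻⁴) = 0.012901 rad s⁻¹ → T = 2π/N = 487.03 s ≈ 487 s.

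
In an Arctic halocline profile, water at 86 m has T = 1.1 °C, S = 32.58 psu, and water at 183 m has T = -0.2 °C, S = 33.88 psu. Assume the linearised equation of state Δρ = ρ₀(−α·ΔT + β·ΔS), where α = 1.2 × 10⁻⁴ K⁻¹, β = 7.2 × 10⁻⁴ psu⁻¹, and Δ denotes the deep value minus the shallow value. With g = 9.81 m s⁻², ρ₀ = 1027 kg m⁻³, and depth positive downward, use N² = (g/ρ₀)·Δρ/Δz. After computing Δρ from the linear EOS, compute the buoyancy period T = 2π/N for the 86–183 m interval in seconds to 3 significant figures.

ΔT = -1.3 K, ΔS = +1.30 psu (deep − shallow).
Δρ/ρ₀ = −αΔT + βΔS = 1.56 × 10⁻⁴ + 9.36 × 10⁻⁴ = 1.092 × 10⁻³, so Δρ ≈ 1.121 kg m⁻³.
N² = (g/ρ₀)·Δρ/Δz = g·(Δρ/ρ₀)/Δz = 9.81 × 1.092 × 10⁻³ / 97 = 1.1044 × 10⁻⁴ s⁻².
N = √(1.1044 × 10⁻⁴) = 0.010509 rad s⁻¹ → T = 2π/N = 597.89 s ≈ 598 s.

598 s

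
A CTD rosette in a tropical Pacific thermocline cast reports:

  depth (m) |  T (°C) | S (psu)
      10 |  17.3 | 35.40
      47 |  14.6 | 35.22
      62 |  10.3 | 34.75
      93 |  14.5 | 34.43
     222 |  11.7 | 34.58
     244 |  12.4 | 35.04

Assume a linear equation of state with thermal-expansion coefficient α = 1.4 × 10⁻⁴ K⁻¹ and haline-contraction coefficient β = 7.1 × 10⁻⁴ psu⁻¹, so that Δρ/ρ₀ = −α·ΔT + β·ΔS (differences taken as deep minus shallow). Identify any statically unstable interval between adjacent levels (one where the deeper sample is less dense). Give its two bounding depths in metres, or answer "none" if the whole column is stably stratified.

62–93 m

Evaluate Δρ/ρ₀ = −αΔT + βΔS across each adjacent pair:
  10–47 m: −αΔT+βΔS = −(1.4 × 10⁻⁴)(-2.7)+(7.1 × 10⁻⁴)(-0.18) = 2.5 × 10⁻⁴ → stable
  47–62 m: −αΔT+βΔS = −(1.4 × 10⁻⁴)(-4.3)+(7.1 × 10⁻⁴)(-0.47) = 2.7 × 10⁻⁴ → stable
  62–93 m: −αΔT+βΔS = −(1.4 × 10⁻⁴)(+4.2)+(7.1 × 10⁻⁴)(-0.32) = -8.2 × 10⁻⁴ → UNSTABLE
  93–222 m: −αΔT+βΔS = −(1.4 × 10⁻⁴)(-2.8)+(7.1 × 10⁻⁴)(+0.15) = 5.0 × 10⁻⁴ → stable
  222–244 m: −αΔT+βΔS = −(1.4 × 10⁻⁴)(+0.7)+(7.1 × 10⁻⁴)(+0.46) = 2.3 × 10⁻⁴ → stable
The 62–93 m interval has Δρ < 0: lighter water underlies denser water.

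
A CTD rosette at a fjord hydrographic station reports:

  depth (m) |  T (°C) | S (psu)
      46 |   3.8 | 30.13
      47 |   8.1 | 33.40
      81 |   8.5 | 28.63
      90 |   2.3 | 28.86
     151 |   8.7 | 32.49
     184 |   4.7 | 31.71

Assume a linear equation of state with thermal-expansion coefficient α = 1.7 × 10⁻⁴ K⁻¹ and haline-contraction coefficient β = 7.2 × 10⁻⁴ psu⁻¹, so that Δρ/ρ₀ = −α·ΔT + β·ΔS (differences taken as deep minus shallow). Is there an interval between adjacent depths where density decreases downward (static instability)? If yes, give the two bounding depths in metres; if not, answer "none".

Evaluate Δρ/ρ₀ = −αΔT + βΔS across each adjacent pair:
  46–47 m: −αΔT+βΔS = −(1.7 × 10⁻⁴)(+4.3)+(7.2 × 10⁻⁴)(+3.27) = 1.6 × 10⁻³ → stable
  47–81 m: −αΔT+βΔS = −(1.7 × 10⁻⁴)(+0.4)+(7.2 × 10⁻⁴)(-4.77) = -3.5 × 10⁻³ → UNSTABLE
  81–90 m: −αΔT+βΔS = −(1.7 × 10⁻⁴)(-6.2)+(7.2 × 10⁻⁴)(+0.23) = 1.2 × 10⁻³ → stable
  90–151 m: −αΔT+βΔS = −(1.7 × 10⁻⁴)(+6.4)+(7.2 × 10⁻⁴)(+3.63) = 1.5 × 10⁻³ → stable
  151–184 m: −αΔT+βΔS = −(1.7 × 10⁻⁴)(-4.0)+(7.2 × 10⁻⁴)(-0.78) = 1.2 × 10⁻⁴ → stable
The 47–81 m interval has Δρ < 0: lighter water underlies denser water.

47–81 m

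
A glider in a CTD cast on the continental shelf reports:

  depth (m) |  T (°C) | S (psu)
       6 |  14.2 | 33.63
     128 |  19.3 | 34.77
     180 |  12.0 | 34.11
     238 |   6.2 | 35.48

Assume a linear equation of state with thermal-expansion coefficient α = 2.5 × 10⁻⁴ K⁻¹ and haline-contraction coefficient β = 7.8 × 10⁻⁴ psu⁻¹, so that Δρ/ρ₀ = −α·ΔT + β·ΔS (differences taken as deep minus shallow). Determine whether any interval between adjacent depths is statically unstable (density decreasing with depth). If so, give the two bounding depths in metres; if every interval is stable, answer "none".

6–128 m

Evaluate Δρ/ρ₀ = −αΔT + βΔS across each adjacent pair:
  6–128 m: −αΔT+βΔS = −(2.5 × 10⁻⁴)(+5.1)+(7.8 × 10⁻⁴)(+1.14) = -3.9 × 10⁻⁴ → UNSTABLE
  128–180 m: −αΔT+βΔS = −(2.5 × 10⁻⁴)(-7.3)+(7.8 × 10⁻⁴)(-0.66) = 1.3 × 10⁻³ → stable
  180–238 m: −αΔT+βΔS = −(2.5 × 10⁻⁴)(-5.8)+(7.8 × 10⁻⁴)(+1.37) = 2.5 × 10⁻³ → stable
The 6–128 m interval has Δρ < 0: lighter water underlies denser water.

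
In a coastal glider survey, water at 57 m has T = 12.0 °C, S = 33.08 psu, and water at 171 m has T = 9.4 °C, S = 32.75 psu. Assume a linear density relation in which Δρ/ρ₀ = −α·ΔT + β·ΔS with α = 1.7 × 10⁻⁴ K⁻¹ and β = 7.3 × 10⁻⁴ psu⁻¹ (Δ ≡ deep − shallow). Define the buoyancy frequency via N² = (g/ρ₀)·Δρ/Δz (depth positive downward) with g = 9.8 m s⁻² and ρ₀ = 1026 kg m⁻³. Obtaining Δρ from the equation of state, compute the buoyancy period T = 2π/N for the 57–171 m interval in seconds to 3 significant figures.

1.51 × 10³ s

ΔT = -2.6 K, ΔS = -0.33 psu (deep − shallow).
Δρ/ρ₀ = −αΔT + βΔS = 4.42 × 10⁻⁴ − 2.409 × 10⁻⁴ = 2.011 × 10⁻⁴, so Δρ ≈ 0.2063 kg m⁻³.
N² = (g/ρ₀)·Δρ/Δz = g·(Δρ/ρ₀)/Δz = 9.8 × 2.011 × 10⁻⁴ / 114 = 1.7288 × 10⁻⁵ s⁻².
N = √(1.7288 × 10⁻⁵) = 4.1579 × 10⁻³ rad s⁻¹ → T = 2π/N = 1.5111 × 10³ s ≈ 1.51 × 10³ s.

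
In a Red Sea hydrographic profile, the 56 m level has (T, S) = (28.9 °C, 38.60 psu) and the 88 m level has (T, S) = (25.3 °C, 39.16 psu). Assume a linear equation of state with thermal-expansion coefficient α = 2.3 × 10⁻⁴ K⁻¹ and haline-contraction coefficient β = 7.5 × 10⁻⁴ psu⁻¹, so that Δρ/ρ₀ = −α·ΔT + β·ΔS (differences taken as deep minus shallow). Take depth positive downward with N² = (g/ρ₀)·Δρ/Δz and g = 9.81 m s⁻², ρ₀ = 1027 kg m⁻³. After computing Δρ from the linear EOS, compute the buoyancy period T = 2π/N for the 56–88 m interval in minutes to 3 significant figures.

5.35 min

ΔT = -3.6 K, ΔS = +0.56 psu (deep − shallow).
Δρ/ρ₀ = −αΔT + βΔS = 8.28 × 10⁻⁴ + 4.20 × 10⁻⁴ = 1.248 × 10⁻³, so Δρ ≈ 1.282 kg m⁻³.
N² = (g/ρ₀)·Δρ/Δz = g·(Δρ/ρ₀)/Δz = 9.81 × 1.248 × 10⁻³ / 32 = 3.8259 × 10⁻⁴ s⁻².
N = √(3.8259 × 10⁻⁴) = 0.019560 rad s⁻¹ → T = 2π/N = 321.23 s = 5.3538 min ≈ 5.35 min.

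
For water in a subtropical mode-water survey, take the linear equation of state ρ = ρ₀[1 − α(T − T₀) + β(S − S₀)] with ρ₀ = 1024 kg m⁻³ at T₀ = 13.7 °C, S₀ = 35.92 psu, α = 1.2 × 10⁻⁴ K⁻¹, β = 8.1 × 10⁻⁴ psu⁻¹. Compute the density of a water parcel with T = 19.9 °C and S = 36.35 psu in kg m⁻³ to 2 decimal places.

1023.59 kg m⁻³

T − T₀ = +6.2 K, S − S₀ = +0.43 psu.
Bracket = 1 − α·(+6.2) + β·(+0.43) = 1 + (-3.957 × 10⁻⁴) = 0.9996043.
ρ = 1024 × 0.9996043 = 1023.59 kg m⁻³.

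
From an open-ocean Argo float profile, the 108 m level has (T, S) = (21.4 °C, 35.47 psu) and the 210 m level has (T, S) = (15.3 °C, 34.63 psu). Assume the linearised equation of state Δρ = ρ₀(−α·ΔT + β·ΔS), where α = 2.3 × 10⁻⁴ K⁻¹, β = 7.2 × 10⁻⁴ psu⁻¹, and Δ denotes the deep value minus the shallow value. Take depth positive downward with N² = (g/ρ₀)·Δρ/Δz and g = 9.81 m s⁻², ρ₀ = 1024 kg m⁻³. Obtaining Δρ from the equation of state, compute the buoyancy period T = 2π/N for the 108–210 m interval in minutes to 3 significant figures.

12.0 min

ΔT = -6.1 K, ΔS = -0.84 psu (deep − shallow).
Δρ/ρ₀ = −αΔT + βΔS = 1.403 × 10⁻³ − 6.048 × 10⁻⁴ = 7.982 × 10⁻⁴, so Δρ ≈ 0.8174 kg m⁻³.
N² = (g/ρ₀)·Δρ/Δz = g·(Δρ/ρ₀)/Δz = 9.81 × 7.982 × 10⁻⁴ / 102 = 7.6768 × 10⁻⁵ s⁻².
N = √(7.6768 × 10⁻⁵) = 8.7617 × 10⁻³ rad s⁻¹ → T = 2π/N = 717.12 s = 11.952 min ≈ 12.0 min.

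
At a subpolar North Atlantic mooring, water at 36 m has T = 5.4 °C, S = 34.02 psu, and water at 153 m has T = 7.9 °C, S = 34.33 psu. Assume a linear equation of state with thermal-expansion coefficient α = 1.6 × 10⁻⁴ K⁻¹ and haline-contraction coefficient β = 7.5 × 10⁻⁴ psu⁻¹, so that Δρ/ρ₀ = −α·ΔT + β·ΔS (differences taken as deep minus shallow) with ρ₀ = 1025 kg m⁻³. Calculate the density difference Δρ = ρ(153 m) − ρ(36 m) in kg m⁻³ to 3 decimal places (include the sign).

ΔT = +2.5 K, ΔS = +0.31 psu (deep − shallow).
Δρ/ρ₀ = −(1.6 × 10⁻⁴)(+2.5) + (7.5 × 10⁻⁴)(+0.31) = -1.675 × 10⁻⁴.
Δρ = 1025 × (-1.675 × 10⁻⁴) = -0.172 kg m⁻³.
Negative Δρ: lighter below, statically unstable.

-0.172 kg m⁻³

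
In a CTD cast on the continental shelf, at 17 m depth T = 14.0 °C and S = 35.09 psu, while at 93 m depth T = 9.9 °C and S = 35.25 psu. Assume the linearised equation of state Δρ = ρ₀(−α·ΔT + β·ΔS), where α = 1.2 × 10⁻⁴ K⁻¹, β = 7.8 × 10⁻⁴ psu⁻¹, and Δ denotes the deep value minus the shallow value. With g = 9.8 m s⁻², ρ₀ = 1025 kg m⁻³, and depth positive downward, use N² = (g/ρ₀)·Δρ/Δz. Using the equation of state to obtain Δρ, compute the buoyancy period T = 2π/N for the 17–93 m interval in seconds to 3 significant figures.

705 s

ΔT = -4.1 K, ΔS = +0.16 psu (deep − shallow).
Δρ/ρ₀ = −αΔT + βΔS = 4.92 × 10⁻⁴ + 1.248 × 10⁻⁴ = 6.168 × 10⁻⁴, so Δρ ≈ 0.6322 kg m⁻³.
N² = (g/ρ₀)·Δρ/Δz = g·(Δρ/ρ₀)/Δz = 9.8 × 6.168 × 10⁻⁴ / 76 = 7.9535 × 10⁻⁵ s⁻².
N = √(7.9535 × 10⁻⁵) = 8.9182 × 10⁻³ rad s⁻¹ → T = 2π/N = 704.54 s ≈ 705 s.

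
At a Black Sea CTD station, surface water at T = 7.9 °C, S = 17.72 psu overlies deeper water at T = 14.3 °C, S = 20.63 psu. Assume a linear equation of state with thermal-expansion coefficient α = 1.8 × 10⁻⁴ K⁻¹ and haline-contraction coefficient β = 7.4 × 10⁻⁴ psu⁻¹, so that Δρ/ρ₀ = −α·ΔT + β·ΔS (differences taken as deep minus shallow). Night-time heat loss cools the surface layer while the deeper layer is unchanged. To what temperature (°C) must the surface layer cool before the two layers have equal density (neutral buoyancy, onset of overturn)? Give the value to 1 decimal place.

2.3 °C

Neutral buoyancy requires Δρ = 0, i.e. −α(T_deep − T_surf′) + β(S_deep − S_surf) = 0.
T_surf′ = T_deep − (β/α)·ΔS = 14.3 − (7.4 × 10⁻⁴/1.8 × 10⁻⁴)·(+2.91) = 2.337 °C.
Cooling required: 7.9 − (2.337) = 5.563 °C.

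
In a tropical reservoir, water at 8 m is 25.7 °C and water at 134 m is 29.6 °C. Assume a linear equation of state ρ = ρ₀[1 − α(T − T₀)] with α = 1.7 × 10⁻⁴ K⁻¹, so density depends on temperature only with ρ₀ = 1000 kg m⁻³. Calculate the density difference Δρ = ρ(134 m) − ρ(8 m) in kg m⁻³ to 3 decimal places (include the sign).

ΔT = +3.9 K, Δρ/ρ₀ = −αΔT = -6.63 × 10⁻⁴.
Δρ = 1000 × (-6.63 × 10⁻⁴) = -0.663 kg m⁻³.
Negative Δρ: lighter below, statically unstable.

-0.663 kg m⁻³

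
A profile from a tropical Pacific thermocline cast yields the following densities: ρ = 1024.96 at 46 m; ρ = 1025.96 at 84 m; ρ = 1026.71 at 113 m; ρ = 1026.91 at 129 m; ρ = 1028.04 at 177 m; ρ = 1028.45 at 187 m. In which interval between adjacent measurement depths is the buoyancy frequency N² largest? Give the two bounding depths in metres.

Compute the density gradient over each adjacent pair:
  46–84 m: Δρ/Δz = 1.00/38 = 0.026 kg m⁻⁴
  84–113 m: Δρ/Δz = 0.75/29 = 0.026 kg m⁻⁴
  113–129 m: Δρ/Δz = 0.20/16 = 0.013 kg m⁻⁴
  129–177 m: Δρ/Δz = 1.13/48 = 0.024 kg m⁻⁴
  177–187 m: Δρ/Δz = 0.41/10 = 0.041 kg m⁻⁴
The largest gradient is in the 177–187 m interval — the pycnocline.

177–187 m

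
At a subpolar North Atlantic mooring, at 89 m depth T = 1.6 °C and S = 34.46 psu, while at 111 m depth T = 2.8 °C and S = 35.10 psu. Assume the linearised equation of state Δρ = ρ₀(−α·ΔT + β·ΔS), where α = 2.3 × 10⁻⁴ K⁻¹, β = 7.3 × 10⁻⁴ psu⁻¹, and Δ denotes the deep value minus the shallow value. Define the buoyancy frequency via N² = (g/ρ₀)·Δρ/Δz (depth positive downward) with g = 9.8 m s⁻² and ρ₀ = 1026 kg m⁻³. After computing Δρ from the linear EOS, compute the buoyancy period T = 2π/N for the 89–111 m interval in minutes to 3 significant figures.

ΔT = +1.2 K, ΔS = +0.64 psu (deep − shallow).
Δρ/ρ₀ = −αΔT + βΔS = -2.76 × 10⁻⁴ + 4.672 × 10⁻⁴ = 1.912 × 10⁻⁴, so Δρ ≈ 0.1962 kg m⁻³.
N² = (g/ρ₀)·Δρ/Δz = g·(Δρ/ρ₀)/Δz = 9.8 × 1.912 × 10⁻⁴ / 22 = 8.5171 × 10⁻⁵ s⁻².
N = √(8.5171 × 10⁻⁵) = 9.2288 × 10⁻³ rad s⁻¹ → T = 2π/N = 680.82 s = 11.347 min ≈ 11.3 min.

11.3 min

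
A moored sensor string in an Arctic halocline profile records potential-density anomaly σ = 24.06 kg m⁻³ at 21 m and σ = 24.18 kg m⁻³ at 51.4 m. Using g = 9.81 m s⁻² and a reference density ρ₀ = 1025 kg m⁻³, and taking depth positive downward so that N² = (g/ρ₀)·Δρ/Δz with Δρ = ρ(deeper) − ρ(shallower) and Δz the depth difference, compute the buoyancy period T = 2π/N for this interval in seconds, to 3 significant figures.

1.02 × 10³ s

Δρ = 1024.18 − 1024.06 = 0.12 kg m⁻³ over Δz = 51.4 − 21 = 30.4 m.
N² = (9.81/1025) × (0.12/30.4) = 3.7779 × 10⁻⁵ s⁻².
N = √(3.7779 × 10⁻⁵) = 6.1465 × 10⁻³ rad s⁻¹, so T = 2π/N = 1.0222 × 10³ s ≈ 1.02 × 10³ s.
N² > 0, so the interval is statically stable.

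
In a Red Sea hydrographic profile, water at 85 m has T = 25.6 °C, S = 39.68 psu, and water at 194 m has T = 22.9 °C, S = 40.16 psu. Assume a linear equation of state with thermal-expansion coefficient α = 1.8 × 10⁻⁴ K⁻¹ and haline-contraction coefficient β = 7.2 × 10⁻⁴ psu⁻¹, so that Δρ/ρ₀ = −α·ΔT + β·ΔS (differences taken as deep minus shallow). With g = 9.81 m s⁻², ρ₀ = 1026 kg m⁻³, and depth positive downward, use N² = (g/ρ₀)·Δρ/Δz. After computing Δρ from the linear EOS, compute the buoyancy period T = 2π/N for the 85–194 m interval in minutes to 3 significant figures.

12.1 min

ΔT = -2.7 K, ΔS = +0.48 psu (deep − shallow).
Δρ/ρ₀ = −αΔT + βΔS = 4.86 × 10⁻⁴ + 3.456 × 10⁻⁴ = 8.316 × 10⁻⁴, so Δρ ≈ 0.8532 kg m⁻³.
N² = (g/ρ₀)·Δρ/Δz = g·(Δρ/ρ₀)/Δz = 9.81 × 8.316 × 10⁻⁴ / 109 = 7.4844 × 10⁻⁵ s⁻².
N = √(7.4844 × 10⁻⁵) = 8.6512 × 10⁻³ rad s⁻¹ → T = 2π/N = 726.28 s = 12.105 min ≈ 12.1 min.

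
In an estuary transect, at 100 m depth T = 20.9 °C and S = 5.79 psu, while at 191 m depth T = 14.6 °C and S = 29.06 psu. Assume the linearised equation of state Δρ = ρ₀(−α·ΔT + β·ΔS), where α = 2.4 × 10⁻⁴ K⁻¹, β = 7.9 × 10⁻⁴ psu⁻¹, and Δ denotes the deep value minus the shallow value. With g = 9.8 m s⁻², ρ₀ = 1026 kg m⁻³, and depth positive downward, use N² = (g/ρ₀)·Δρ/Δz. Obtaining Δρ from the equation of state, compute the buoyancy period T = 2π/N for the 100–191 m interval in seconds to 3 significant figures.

136 s

ΔT = -6.3 K, ΔS = +23.27 psu (deep − shallow).
Δρ/ρ₀ = −αΔT + βΔS = 1.512 × 10⁻³ + 0.0183833 = 0.0198953, so Δρ ≈ 20.41 kg m⁻³.
N² = (g/ρ₀)·Δρ/Δz = g·(Δρ/ρ₀)/Δz = 9.8 × 0.0198953 / 91 = 2.1426 × 10⁻³ s⁻².
N = √(2.1426 × 10⁻³) = 0.046288 rad s⁻¹ → T = 2π/N = 135.74 s ≈ 136 s.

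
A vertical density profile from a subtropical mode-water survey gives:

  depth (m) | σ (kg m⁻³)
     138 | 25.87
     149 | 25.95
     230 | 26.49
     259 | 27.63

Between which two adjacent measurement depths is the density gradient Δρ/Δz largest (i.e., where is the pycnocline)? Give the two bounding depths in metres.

Compute the density gradient over each adjacent pair:
  138–149 m: Δρ/Δz = 0.08/11 = 7.3 × 10⁻³ kg m⁻⁴
  149–230 m: Δρ/Δz = 0.54/81 = 6.7 × 10⁻³ kg m⁻⁴
  230–259 m: Δρ/Δz = 1.14/29 = 0.039 kg m⁻⁴
The largest gradient is in the 230–259 m interval — the pycnocline.

230–259 m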